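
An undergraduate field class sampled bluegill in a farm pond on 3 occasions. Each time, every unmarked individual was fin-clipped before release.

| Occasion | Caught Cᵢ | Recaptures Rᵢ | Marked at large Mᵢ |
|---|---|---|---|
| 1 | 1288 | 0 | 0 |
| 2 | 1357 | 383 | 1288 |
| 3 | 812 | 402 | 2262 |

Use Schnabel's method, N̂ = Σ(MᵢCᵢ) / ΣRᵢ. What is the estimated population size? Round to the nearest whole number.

Σ MᵢCᵢ = 0·1288 + 1288·1357 + 2262·812 = 0 + 1747816 + 1836744 = 3584560
Σ Rᵢ = 0 + 383 + 402 = 785
N̂ = 3584560 / 785 ≈ 4566.3 → 4566

N ≈ 4566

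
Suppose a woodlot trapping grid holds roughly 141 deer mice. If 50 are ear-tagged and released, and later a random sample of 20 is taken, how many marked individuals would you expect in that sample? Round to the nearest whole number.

The marked fraction of the population is 50/141, so in a sample of 20 expect C·(M/N) marked.
E[R] = 50 × 20 / 141 = 1000 / 141 ≈ 7.1 → 7

expected recaptures ≈ 7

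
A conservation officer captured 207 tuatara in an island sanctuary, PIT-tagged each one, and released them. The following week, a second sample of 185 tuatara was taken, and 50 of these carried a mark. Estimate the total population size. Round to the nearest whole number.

N ≈ 766

Lincoln-Petersen assumes M/N = R/C, so N = M·C / R.
N = (207 × 185) / 50 = 38295 / 50 ≈ 765.9 → 766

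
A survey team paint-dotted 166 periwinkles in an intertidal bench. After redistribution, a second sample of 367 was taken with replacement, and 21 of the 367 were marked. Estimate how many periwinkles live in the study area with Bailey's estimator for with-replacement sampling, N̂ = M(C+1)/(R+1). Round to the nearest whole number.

N ≈ 2777

N̂ = 166·(367+1)/(21+1) = 166·368/22 = 61088/22 ≈ 2776.7 → 2777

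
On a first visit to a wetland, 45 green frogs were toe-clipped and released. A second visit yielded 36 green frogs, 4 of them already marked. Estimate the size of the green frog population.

N = 405

N = (45 × 36) / 4 = 1620 / 4 = 405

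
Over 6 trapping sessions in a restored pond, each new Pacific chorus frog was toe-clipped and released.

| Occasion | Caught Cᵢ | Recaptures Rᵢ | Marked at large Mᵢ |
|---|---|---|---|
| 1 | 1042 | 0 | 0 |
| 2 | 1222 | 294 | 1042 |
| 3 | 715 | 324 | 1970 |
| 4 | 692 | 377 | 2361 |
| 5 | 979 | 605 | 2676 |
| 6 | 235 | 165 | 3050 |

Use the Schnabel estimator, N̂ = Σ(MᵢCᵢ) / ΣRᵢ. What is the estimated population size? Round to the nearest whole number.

N ≈ 4336

Σ MᵢCᵢ = 0·1042 + 1042·1222 + 1970·715 + 2361·692 + 2676·979 + 3050·235 = 0 + 1273324 + 1408550 + 1633812 + 2619804 + 716750 = 7652240
Σ Rᵢ = 0 + 294 + 324 + 377 + 605 + 165 = 1765
N̂ = 7652240 / 1765 ≈ 4335.5 → 4336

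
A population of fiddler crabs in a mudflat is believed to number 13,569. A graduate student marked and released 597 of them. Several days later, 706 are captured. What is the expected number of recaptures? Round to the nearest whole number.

expected recaptures ≈ 31

The marked fraction of the population is 597/13569, so in a sample of 706 expect C·(M/N) marked.
E[R] = 597 × 706 / 13569 = 421482 / 13569 ≈ 31.1 → 31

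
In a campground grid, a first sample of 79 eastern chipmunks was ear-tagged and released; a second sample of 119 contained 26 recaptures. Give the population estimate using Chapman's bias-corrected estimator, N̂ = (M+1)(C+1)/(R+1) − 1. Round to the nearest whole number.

N̂ = (79+1)(119+1)/(26+1) − 1 = 80·120/27 − 1
= 9600/27 − 1 ≈ 355.6 − 1 ≈ 354.6 → 355

N ≈ 355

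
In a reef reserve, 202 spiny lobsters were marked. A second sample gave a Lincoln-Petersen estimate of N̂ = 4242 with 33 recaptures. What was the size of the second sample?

C = 693

From N = M·C/R: C = N·R / M = 4242·33 / 202 = 139986 / 202 = 693.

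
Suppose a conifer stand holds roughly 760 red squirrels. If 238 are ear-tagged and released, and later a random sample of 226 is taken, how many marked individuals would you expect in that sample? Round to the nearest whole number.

expected recaptures ≈ 71

Expected recaptures E[R] = M·C / N.
E[R] = 238 × 226 / 760 = 53788 / 760 ≈ 70.8 → 71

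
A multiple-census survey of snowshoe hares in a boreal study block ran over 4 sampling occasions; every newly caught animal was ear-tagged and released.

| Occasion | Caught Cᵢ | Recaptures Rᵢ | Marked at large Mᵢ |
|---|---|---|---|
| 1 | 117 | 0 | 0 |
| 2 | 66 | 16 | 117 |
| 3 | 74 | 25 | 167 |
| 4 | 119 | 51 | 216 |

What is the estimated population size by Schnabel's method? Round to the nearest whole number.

N ≈ 498

Σ MᵢCᵢ = 0·117 + 117·66 + 167·74 + 216·119 = 0 + 7722 + 12358 + 25704 = 45784
Σ Rᵢ = 0 + 16 + 25 + 51 = 92
N̂ = 45784 / 92 ≈ 497.7 → 498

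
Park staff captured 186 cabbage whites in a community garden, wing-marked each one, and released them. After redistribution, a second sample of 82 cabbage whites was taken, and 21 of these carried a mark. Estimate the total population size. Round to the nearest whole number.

If marked individuals mix randomly, R/C ≈ M/N, giving N ≈ M·C/R.
N = (186 × 82) / 21 = 15252 / 21 ≈ 726.3 → 726

N ≈ 726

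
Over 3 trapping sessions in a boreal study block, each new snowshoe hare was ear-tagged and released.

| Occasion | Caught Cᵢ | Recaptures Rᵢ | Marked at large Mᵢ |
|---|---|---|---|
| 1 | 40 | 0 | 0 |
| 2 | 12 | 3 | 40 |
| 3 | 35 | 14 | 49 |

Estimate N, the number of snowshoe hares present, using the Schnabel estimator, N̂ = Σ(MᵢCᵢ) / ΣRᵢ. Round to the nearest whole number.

Σ MᵢCᵢ = 0·40 + 40·12 + 49·35 = 0 + 480 + 1715 = 2195
Σ Rᵢ = 0 + 3 + 14 = 17
N̂ = 2195 / 17 ≈ 129.1 → 129

N ≈ 129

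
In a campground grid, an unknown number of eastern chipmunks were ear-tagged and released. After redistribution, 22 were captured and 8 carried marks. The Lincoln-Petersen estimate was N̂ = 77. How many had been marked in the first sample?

From N = M·C/R: M = N·R / C = 77·8 / 22 = 616 / 22 = 28.

M = 28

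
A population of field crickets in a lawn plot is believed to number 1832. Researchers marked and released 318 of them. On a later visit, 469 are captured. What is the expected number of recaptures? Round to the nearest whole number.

The marked fraction of the population is 318/1832, so in a sample of 469 expect C·(M/N) marked.
E[R] = 318 × 469 / 1832 = 149142 / 1832 ≈ 81.4 → 81

expected recaptures ≈ 81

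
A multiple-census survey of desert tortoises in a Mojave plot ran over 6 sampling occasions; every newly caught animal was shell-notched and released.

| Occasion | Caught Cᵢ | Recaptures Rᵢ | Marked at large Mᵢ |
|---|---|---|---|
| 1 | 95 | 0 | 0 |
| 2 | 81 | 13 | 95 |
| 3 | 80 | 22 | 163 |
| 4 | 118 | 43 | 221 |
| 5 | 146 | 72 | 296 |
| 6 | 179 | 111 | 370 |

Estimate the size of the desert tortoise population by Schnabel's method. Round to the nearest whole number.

Σ MᵢCᵢ = 0·95 + 95·81 + 163·80 + 221·118 + 296·146 + 370·179 = 0 + 7695 + 13040 + 26078 + 43216 + 66230 = 156259
Σ Rᵢ = 0 + 13 + 22 + 43 + 72 + 111 = 261
N̂ = 156259 / 261 ≈ 598.7 → 599

N ≈ 599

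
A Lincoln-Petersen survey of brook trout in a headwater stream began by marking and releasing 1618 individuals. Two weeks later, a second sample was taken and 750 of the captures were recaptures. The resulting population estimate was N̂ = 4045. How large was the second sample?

From N = M·C/R: C = N·R / M = 4045·750 / 1618 = 3033750 / 1618 = 1875.

C = 1875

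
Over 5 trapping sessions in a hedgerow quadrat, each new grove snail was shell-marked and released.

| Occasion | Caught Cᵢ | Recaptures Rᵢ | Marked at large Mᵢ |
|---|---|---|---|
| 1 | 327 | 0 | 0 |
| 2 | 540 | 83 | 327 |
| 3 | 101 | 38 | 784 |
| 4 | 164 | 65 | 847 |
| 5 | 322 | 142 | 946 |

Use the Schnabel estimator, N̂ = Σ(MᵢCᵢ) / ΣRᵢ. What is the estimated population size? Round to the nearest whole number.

Σ MᵢCᵢ = 0·327 + 327·540 + 784·101 + 847·164 + 946·322 = 0 + 176580 + 79184 + 138908 + 304612 = 699284
Σ Rᵢ = 0 + 83 + 38 + 65 + 142 = 328
N̂ = 699284 / 328 ≈ 2132.0 → 2132

N ≈ 2132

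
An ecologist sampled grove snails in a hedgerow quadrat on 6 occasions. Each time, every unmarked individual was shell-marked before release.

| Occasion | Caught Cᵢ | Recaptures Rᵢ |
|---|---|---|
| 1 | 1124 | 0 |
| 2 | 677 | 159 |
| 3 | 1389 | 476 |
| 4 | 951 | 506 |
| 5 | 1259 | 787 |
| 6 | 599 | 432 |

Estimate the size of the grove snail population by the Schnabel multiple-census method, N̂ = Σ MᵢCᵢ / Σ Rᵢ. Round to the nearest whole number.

Marked at large before each occasion: Mᵢ = Σⱼ<ᵢ (Cⱼ − Rⱼ) → M1=0, M2=1124, M3=1642, M4=2555, M5=3000, M6=3472
Σ MᵢCᵢ = 0·1124 + 1124·677 + 1642·1389 + 2555·951 + 3000·1259 + 3472·599 = 0 + 760948 + 2280738 + 2429805 + 3777000 + 2079728 = 11328219
Σ Rᵢ = 0 + 159 + 476 + 506 + 787 + 432 = 2360
N̂ = 11328219 / 2360 ≈ 4800.1 → 4800

N ≈ 4800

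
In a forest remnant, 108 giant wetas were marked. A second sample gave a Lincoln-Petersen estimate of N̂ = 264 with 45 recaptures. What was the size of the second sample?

From N = M·C/R: C = N·R / M = 264·45 / 108 = 11880 / 108 = 110.

C = 110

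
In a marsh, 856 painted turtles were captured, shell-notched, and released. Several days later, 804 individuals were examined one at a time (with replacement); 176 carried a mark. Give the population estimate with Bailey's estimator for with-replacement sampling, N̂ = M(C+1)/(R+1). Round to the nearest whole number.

N̂ = 856·(804+1)/(176+1) = 856·805/177 = 689080/177 ≈ 3893.1 → 3893

N ≈ 3893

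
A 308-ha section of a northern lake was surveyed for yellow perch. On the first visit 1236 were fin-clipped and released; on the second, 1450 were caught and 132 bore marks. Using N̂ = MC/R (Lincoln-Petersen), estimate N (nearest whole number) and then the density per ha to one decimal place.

N̂ = 1236·1450/132 = 1792200/132 ≈ 13577.3 → 13577
Density = N̂ / area = 13577 / 308 ≈ 44.08 → 44.1 per ha

density ≈ 44.1 yellow perch per ha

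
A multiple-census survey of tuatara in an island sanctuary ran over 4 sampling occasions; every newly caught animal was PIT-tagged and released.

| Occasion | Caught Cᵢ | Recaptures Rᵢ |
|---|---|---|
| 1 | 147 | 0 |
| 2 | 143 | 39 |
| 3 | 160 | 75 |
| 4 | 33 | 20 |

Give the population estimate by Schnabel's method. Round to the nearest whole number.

Marked at large before each occasion: Mᵢ = Σⱼ<ᵢ (Cⱼ − Rⱼ) → M1=0, M2=147, M3=251, M4=336
Σ MᵢCᵢ = 0·147 + 147·143 + 251·160 + 336·33 = 0 + 21021 + 40160 + 11088 = 72269
Σ Rᵢ = 0 + 39 + 75 + 20 = 134
N̂ = 72269 / 134 ≈ 539.3 → 539

N ≈ 539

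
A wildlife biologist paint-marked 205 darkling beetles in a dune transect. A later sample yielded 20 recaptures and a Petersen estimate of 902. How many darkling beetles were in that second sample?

From N = M·C/R: C = N·R / M = 902·20 / 205 = 18040 / 205 = 88.

C = 88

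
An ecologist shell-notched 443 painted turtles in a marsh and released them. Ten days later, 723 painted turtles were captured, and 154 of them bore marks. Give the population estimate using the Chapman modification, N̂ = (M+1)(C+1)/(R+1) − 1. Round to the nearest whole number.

N̂ = (443+1)(723+1)/(154+1) − 1 = 444·724/155 − 1
= 321456/155 − 1 ≈ 2073.9 − 1 ≈ 2072.9 → 2073

N ≈ 2073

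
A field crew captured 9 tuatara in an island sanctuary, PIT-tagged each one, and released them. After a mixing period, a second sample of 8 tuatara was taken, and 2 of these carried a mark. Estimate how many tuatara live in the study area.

N = 36

N = (9 × 8) / 2 = 72 / 2 = 36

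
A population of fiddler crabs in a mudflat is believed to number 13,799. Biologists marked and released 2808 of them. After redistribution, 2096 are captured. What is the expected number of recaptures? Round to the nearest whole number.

expected recaptures ≈ 427

Expected recaptures E[R] = M·C / N.
E[R] = 2808 × 2096 / 13799 = 5885568 / 13799 ≈ 426.5 → 427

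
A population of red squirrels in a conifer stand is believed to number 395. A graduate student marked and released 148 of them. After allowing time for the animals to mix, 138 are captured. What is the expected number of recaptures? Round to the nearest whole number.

expected recaptures ≈ 52

Expected recaptures E[R] = M·C / N.
E[R] = 148 × 138 / 395 = 20424 / 395 ≈ 51.7 → 52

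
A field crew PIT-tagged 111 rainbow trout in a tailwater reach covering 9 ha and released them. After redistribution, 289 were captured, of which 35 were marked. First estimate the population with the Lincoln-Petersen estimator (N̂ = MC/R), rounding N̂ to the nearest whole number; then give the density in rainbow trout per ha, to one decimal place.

density ≈ 101.9 rainbow trout per ha

N̂ = 111·289/35 = 32079/35 ≈ 916.5 → 917
Density = N̂ / area = 917 / 9 ≈ 101.89 → 101.9 per ha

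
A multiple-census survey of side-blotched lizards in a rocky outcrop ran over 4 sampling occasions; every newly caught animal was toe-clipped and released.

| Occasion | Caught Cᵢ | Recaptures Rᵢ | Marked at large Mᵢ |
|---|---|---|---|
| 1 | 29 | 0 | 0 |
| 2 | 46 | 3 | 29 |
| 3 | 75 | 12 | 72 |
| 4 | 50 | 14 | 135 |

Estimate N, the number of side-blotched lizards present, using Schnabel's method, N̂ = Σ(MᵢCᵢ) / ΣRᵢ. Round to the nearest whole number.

Σ MᵢCᵢ = 0·29 + 29·46 + 72·75 + 135·50 = 0 + 1334 + 5400 + 6750 = 13484
Σ Rᵢ = 0 + 3 + 12 + 14 = 29
N̂ = 13484 / 29 ≈ 465.0 → 465

N ≈ 465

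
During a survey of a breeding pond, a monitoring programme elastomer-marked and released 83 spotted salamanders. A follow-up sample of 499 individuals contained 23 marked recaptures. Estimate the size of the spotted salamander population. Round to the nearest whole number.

N ≈ 1801

N = (83 × 499) / 23 = 41417 / 23 ≈ 1800.7 → 1801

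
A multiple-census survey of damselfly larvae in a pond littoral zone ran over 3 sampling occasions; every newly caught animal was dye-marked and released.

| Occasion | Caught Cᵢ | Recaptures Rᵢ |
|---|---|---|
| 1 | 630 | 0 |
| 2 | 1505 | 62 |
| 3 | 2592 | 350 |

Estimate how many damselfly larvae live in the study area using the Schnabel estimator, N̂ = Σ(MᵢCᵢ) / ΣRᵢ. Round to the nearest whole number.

Marked at large before each occasion: Mᵢ = Σⱼ<ᵢ (Cⱼ − Rⱼ) → M1=0, M2=630, M3=2073
Σ MᵢCᵢ = 0·630 + 630·1505 + 2073·2592 = 0 + 948150 + 5373216 = 6321366
Σ Rᵢ = 0 + 62 + 350 = 412
N̂ = 6321366 / 412 ≈ 15343.1 → 15343

N ≈ 15,343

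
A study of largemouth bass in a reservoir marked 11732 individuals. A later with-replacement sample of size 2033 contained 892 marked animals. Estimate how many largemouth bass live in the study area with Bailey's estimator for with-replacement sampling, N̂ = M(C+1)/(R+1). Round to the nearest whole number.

N ≈ 26,722

N̂ = 11732·(2033+1)/(892+1) = 11732·2034/893 = 23862888/893 ≈ 26722.2 → 26722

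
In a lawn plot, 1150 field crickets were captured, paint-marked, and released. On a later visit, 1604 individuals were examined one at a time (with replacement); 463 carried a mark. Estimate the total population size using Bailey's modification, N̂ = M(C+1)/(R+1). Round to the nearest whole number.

N ≈ 3978

N̂ = 1150·(1604+1)/(463+1) = 1150·1605/464 = 1845750/464 ≈ 3977.9 → 3978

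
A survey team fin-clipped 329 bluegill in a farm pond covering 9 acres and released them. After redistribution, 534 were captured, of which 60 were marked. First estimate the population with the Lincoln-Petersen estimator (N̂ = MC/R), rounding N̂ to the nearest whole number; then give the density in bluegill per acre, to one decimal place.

N̂ = 329·534/60 = 175686/60 ≈ 2928.1 → 2928
Density = N̂ / area = 2928 / 9 ≈ 325.33 → 325.3 per acre

density ≈ 325.3 bluegill per acre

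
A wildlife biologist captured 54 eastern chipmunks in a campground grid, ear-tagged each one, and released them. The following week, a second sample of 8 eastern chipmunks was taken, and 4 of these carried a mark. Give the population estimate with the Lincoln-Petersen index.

N = 108

N = (54 × 8) / 4 = 432 / 4 = 108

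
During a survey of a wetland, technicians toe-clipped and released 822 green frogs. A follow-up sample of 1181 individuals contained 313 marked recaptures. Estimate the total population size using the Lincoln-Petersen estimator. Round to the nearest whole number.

The marked fraction in the recapture sample should equal the marked fraction in the population: 313/1181 = 822/N.
N = (822 × 1181) / 313 = 970782 / 313 ≈ 3101.5 → 3102

N ≈ 3102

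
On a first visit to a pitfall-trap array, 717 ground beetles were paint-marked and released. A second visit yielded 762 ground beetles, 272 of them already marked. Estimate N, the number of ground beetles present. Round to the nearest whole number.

N ≈ 2009

If marked individuals mix randomly, R/C ≈ M/N, giving N ≈ M·C/R.
N = (717 × 762) / 272 = 546354 / 272 ≈ 2008.7 → 2009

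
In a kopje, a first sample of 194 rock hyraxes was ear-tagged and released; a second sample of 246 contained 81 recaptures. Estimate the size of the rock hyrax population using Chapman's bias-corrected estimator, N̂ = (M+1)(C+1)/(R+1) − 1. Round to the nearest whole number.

N̂ = (194+1)(246+1)/(81+1) − 1 = 195·247/82 − 1
= 48165/82 − 1 ≈ 587.4 − 1 ≈ 586.4 → 586

N ≈ 586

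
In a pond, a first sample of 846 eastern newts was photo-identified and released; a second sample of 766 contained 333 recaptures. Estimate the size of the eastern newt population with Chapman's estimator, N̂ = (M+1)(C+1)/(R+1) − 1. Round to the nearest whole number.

N ≈ 1944

N̂ = (846+1)(766+1)/(333+1) − 1 = 847·767/334 − 1
= 649649/334 − 1 ≈ 1945.1 − 1 ≈ 1944.1 → 1944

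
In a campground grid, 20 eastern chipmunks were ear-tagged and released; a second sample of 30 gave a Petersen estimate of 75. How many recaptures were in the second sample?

From N = M·C/R: R = M·C / N = 20·30 / 75 = 600 / 75 = 8.

R = 8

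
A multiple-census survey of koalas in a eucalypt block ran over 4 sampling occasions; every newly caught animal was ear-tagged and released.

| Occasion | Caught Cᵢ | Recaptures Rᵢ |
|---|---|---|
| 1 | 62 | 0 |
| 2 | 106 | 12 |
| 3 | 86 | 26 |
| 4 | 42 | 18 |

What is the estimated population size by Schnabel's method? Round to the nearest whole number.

Marked at large before each occasion: Mᵢ = Σⱼ<ᵢ (Cⱼ − Rⱼ) → M1=0, M2=62, M3=156, M4=216
Σ MᵢCᵢ = 0·62 + 62·106 + 156·86 + 216·42 = 0 + 6572 + 13416 + 9072 = 29060
Σ Rᵢ = 0 + 12 + 26 + 18 = 56
N̂ = 29060 / 56 ≈ 518.9 → 519

N ≈ 519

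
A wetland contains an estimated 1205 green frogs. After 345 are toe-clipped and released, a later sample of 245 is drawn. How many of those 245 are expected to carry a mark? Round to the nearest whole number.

The marked fraction of the population is 345/1205, so in a sample of 245 expect C·(M/N) marked.
E[R] = 345 × 245 / 1205 = 84525 / 1205 ≈ 70.1 → 70

expected recaptures ≈ 70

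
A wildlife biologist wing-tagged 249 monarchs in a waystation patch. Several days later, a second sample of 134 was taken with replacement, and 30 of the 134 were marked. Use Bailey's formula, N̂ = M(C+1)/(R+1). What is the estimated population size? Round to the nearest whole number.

N ≈ 1084

N̂ = 249·(134+1)/(30+1) = 249·135/31 = 33615/31 ≈ 1084.4 → 1084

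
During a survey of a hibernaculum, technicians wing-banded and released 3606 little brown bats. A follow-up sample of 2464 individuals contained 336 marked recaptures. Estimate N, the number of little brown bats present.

N = 26,444

Lincoln-Petersen assumes M/N = R/C, so N = M·C / R.
N = (3606 × 2464) / 336 = 8885184 / 336 = 26444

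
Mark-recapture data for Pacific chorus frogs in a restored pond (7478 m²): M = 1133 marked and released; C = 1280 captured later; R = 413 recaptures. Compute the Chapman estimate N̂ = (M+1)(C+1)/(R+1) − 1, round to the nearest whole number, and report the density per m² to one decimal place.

density ≈ 0.5 Pacific chorus frogs per m²

N̂ = 1134·1281/414 − 1 = 1452654/414 − 1 ≈ 3507.8 → 3508
Density = N̂ / area = 3508 / 7478 ≈ 0.47 → 0.5 per m²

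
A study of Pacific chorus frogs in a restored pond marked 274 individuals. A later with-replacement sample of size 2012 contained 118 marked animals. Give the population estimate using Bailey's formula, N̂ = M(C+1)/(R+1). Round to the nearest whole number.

N̂ = 274·(2012+1)/(118+1) = 274·2013/119 = 551562/119 ≈ 4635.0 → 4635

N ≈ 4635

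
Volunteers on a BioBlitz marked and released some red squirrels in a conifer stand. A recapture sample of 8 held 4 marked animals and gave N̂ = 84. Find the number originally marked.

From N = M·C/R: M = N·R / C = 84·4 / 8 = 336 / 8 = 42.

M = 42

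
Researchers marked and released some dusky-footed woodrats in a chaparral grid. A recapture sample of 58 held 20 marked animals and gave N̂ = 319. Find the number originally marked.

From N = M·C/R: M = N·R / C = 319·20 / 58 = 6380 / 58 = 110.

M = 110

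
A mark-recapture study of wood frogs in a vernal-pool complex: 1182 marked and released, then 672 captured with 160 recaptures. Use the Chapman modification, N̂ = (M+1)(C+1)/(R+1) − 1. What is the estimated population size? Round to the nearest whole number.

N ≈ 4944

N̂ = (1182+1)(672+1)/(160+1) − 1 = 1183·673/161 − 1
= 796159/161 − 1 ≈ 4945.1 − 1 ≈ 4944.1 → 4944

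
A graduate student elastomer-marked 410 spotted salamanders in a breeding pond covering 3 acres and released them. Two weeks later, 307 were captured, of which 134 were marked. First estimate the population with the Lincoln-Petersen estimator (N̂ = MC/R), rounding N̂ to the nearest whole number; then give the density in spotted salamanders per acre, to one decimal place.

N̂ = 410·307/134 = 125870/134 ≈ 939.3 → 939
Density = N̂ / area = 939 / 3 = 313.0 per acre

density ≈ 313.0 spotted salamanders per acre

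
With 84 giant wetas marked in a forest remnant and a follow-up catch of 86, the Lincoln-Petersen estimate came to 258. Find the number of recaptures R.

From N = M·C/R: R = M·C / N = 84·86 / 258 = 7224 / 258 = 28.

R = 28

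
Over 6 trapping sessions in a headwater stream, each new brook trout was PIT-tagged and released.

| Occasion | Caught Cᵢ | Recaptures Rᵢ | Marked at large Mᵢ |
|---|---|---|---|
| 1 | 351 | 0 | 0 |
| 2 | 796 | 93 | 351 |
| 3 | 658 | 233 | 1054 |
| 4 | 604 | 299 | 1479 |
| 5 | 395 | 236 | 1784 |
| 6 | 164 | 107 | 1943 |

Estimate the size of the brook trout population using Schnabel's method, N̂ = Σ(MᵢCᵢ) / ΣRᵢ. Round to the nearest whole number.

N ≈ 2985

Σ MᵢCᵢ = 0·351 + 351·796 + 1054·658 + 1479·604 + 1784·395 + 1943·164 = 0 + 279396 + 693532 + 893316 + 704680 + 318652 = 2889576
Σ Rᵢ = 0 + 93 + 233 + 299 + 236 + 107 = 968
N̂ = 2889576 / 968 ≈ 2985.1 → 2985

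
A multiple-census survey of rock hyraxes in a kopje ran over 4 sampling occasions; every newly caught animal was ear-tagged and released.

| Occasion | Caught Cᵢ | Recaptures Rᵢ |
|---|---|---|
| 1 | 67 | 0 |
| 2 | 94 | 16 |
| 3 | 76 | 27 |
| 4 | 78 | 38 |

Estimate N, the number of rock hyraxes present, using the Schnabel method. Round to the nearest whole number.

N ≈ 401

Marked at large before each occasion: Mᵢ = Σⱼ<ᵢ (Cⱼ − Rⱼ) → M1=0, M2=67, M3=145, M4=194
Σ MᵢCᵢ = 0·67 + 67·94 + 145·76 + 194·78 = 0 + 6298 + 11020 + 15132 = 32450
Σ Rᵢ = 0 + 16 + 27 + 38 = 81
N̂ = 32450 / 81 ≈ 400.6 → 401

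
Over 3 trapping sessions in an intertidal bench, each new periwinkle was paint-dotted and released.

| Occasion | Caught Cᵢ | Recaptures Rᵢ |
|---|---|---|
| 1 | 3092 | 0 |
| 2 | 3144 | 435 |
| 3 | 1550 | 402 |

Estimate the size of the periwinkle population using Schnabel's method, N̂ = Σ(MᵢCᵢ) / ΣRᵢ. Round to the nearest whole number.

Marked at large before each occasion: Mᵢ = Σⱼ<ᵢ (Cⱼ − Rⱼ) → M1=0, M2=3092, M3=5801
Σ MᵢCᵢ = 0·3092 + 3092·3144 + 5801·1550 = 0 + 9721248 + 8991550 = 18712798
Σ Rᵢ = 0 + 435 + 402 = 837
N̂ = 18712798 / 837 ≈ 22357.0 → 22357

N ≈ 22,357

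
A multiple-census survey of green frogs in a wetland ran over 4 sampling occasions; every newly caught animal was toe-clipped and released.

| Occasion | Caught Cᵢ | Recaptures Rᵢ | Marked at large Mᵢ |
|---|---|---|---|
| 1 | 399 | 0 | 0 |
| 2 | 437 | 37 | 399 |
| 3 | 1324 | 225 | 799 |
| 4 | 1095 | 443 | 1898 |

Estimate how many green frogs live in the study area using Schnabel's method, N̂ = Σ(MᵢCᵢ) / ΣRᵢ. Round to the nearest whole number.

Σ MᵢCᵢ = 0·399 + 399·437 + 799·1324 + 1898·1095 = 0 + 174363 + 1057876 + 2078310 = 3310549
Σ Rᵢ = 0 + 37 + 225 + 443 = 705
N̂ = 3310549 / 705 ≈ 4695.8 → 4696

N ≈ 4696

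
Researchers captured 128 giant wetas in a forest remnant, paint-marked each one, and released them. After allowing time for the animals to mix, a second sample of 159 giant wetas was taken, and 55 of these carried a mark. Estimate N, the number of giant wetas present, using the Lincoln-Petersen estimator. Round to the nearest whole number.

N ≈ 370

N = (128 × 159) / 55 = 20352 / 55 ≈ 370.0 → 370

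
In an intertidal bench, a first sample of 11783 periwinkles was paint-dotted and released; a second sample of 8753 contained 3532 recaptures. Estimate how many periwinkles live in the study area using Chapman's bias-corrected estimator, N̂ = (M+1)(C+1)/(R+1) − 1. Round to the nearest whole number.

N ≈ 29,197

N̂ = (11783+1)(8753+1)/(3532+1) − 1 = 11784·8754/3533 − 1
= 103157136/3533 − 1 ≈ 29198.2 − 1 ≈ 29197.2 → 29197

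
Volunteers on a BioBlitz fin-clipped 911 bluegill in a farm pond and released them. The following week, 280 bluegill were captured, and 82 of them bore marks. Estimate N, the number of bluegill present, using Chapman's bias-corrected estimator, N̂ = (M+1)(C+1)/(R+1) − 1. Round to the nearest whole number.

N̂ = (911+1)(280+1)/(82+1) − 1 = 912·281/83 − 1
= 256272/83 − 1 ≈ 3087.6 − 1 ≈ 3086.6 → 3087

N ≈ 3087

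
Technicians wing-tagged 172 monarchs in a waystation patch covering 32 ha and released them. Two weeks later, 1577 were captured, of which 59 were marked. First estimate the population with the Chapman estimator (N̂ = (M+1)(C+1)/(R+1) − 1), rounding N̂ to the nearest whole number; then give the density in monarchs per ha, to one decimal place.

density ≈ 142.2 monarchs per ha

N̂ = 173·1578/60 − 1 = 272994/60 − 1 ≈ 4548.9 → 4549
Density = N̂ / area = 4549 / 32 ≈ 142.16 → 142.2 per ha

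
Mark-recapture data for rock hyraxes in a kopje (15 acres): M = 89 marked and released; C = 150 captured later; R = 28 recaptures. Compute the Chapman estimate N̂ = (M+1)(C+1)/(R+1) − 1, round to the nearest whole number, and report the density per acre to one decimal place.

N̂ = 90·151/29 − 1 = 13590/29 − 1 ≈ 467.6 → 468
Density = N̂ / area = 468 / 15 ≈ 31.20 → 31.2 per acre

density ≈ 31.2 rock hyraxes per acre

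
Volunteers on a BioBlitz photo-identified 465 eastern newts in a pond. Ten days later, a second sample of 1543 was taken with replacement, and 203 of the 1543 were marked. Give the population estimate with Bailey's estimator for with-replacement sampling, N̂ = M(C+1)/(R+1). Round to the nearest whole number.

N ≈ 3519

N̂ = 465·(1543+1)/(203+1) = 465·1544/204 = 717960/204 ≈ 3519.4 → 3519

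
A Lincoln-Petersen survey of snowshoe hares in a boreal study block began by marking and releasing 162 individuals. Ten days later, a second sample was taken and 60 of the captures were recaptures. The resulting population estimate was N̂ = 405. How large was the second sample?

C = 150

From N = M·C/R: C = N·R / M = 405·60 / 162 = 24300 / 162 = 150.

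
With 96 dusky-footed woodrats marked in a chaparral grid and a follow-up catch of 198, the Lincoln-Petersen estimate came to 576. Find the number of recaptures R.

R = 33

From N = M·C/R: R = M·C / N = 96·198 / 576 = 19008 / 576 = 33.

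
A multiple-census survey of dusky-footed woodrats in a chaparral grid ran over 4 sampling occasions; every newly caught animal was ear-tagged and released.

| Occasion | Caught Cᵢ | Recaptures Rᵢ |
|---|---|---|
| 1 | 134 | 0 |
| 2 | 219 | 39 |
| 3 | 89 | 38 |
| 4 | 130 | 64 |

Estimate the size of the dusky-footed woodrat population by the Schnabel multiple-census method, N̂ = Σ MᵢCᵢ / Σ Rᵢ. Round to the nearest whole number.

N ≈ 743

Marked at large before each occasion: Mᵢ = Σⱼ<ᵢ (Cⱼ − Rⱼ) → M1=0, M2=134, M3=314, M4=365
Σ MᵢCᵢ = 0·134 + 134·219 + 314·89 + 365·130 = 0 + 29346 + 27946 + 47450 = 104742
Σ Rᵢ = 0 + 39 + 38 + 64 = 141
N̂ = 104742 / 141 ≈ 742.9 → 743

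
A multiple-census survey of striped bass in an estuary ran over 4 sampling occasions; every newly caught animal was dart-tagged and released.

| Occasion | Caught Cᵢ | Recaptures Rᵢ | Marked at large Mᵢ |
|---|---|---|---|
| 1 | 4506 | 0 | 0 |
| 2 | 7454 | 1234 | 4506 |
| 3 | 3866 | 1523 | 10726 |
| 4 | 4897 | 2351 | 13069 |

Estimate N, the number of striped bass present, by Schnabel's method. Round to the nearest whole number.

Σ MᵢCᵢ = 0·4506 + 4506·7454 + 10726·3866 + 13069·4897 = 0 + 33587724 + 41466716 + 63998893 = 139053333
Σ Rᵢ = 0 + 1234 + 1523 + 2351 = 5108
N̂ = 139053333 / 5108 ≈ 27222.7 → 27223

N ≈ 27,223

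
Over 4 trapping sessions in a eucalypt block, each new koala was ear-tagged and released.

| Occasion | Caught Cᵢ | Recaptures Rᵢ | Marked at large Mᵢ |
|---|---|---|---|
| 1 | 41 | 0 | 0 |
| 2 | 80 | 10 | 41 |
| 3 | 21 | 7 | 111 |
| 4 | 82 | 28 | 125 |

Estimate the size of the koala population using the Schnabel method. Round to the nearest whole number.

N ≈ 352

Σ MᵢCᵢ = 0·41 + 41·80 + 111·21 + 125·82 = 0 + 3280 + 2331 + 10250 = 15861
Σ Rᵢ = 0 + 10 + 7 + 28 = 45
N̂ = 15861 / 45 ≈ 352.47 → 352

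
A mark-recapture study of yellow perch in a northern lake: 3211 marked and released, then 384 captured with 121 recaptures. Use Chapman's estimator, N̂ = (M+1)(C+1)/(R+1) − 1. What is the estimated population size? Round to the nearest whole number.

N ≈ 10,135

N̂ = (3211+1)(384+1)/(121+1) − 1 = 3212·385/122 − 1
= 1236620/122 − 1 ≈ 10136.2 − 1 ≈ 10135.2 → 10135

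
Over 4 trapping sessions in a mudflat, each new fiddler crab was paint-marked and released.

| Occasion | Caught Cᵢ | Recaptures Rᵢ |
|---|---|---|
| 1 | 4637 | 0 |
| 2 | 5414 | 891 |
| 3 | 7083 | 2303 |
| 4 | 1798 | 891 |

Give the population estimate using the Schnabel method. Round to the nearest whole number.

N ≈ 28,164

Marked at large before each occasion: Mᵢ = Σⱼ<ᵢ (Cⱼ − Rⱼ) → M1=0, M2=4637, M3=9160, M4=13940
Σ MᵢCᵢ = 0·4637 + 4637·5414 + 9160·7083 + 13940·1798 = 0 + 25104718 + 64880280 + 25064120 = 115049118
Σ Rᵢ = 0 + 891 + 2303 + 891 = 4085
N̂ = 115049118 / 4085 ≈ 28163.8 → 28164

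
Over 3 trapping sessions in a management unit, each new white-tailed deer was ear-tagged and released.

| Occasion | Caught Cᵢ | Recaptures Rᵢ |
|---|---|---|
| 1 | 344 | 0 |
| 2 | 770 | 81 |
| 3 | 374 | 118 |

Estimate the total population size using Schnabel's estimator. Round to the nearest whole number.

Marked at large before each occasion: Mᵢ = Σⱼ<ᵢ (Cⱼ − Rⱼ) → M1=0, M2=344, M3=1033
Σ MᵢCᵢ = 0·344 + 344·770 + 1033·374 = 0 + 264880 + 386342 = 651222
Σ Rᵢ = 0 + 81 + 118 = 199
N̂ = 651222 / 199 ≈ 3272.47 → 3272

N ≈ 3272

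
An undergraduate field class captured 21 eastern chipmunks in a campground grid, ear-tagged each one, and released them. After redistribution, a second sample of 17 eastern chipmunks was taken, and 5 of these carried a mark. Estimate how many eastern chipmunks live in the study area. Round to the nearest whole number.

N = (21 × 17) / 5 = 357 / 5 ≈ 71.4 → 71

N ≈ 71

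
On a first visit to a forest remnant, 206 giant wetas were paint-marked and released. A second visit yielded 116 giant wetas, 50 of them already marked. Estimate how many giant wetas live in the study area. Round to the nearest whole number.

N ≈ 478

N = (206 × 116) / 50 = 23896 / 50 ≈ 477.9 → 478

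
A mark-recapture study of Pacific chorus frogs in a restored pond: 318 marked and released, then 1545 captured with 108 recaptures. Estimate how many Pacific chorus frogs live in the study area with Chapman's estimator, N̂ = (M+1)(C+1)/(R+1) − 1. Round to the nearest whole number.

N̂ = (318+1)(1545+1)/(108+1) − 1 = 319·1546/109 − 1
= 493174/109 − 1 ≈ 4524.5 − 1 ≈ 4523.5 → 4524

N ≈ 4524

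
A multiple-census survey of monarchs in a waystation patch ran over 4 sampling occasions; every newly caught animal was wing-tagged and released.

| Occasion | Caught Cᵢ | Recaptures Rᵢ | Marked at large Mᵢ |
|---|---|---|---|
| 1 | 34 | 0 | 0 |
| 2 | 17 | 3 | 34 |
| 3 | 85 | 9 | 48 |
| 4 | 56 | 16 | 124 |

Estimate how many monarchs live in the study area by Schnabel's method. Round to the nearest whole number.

N ≈ 414

Σ MᵢCᵢ = 0·34 + 34·17 + 48·85 + 124·56 = 0 + 578 + 4080 + 6944 = 11602
Σ Rᵢ = 0 + 3 + 9 + 16 = 28
N̂ = 11602 / 28 ≈ 414.4 → 414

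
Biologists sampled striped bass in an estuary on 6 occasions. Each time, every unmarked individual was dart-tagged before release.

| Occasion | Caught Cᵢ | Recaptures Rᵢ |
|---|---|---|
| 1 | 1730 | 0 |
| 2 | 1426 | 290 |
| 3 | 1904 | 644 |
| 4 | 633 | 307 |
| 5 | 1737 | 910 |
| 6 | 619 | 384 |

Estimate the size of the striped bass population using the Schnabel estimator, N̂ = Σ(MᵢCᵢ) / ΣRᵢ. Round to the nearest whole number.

N ≈ 8496

Marked at large before each occasion: Mᵢ = Σⱼ<ᵢ (Cⱼ − Rⱼ) → M1=0, M2=1730, M3=2866, M4=4126, M5=4452, M6=5279
Σ MᵢCᵢ = 0·1730 + 1730·1426 + 2866·1904 + 4126·633 + 4452·1737 + 5279·619 = 0 + 2466980 + 5456864 + 2611758 + 7733124 + 3267701 = 21536427
Σ Rᵢ = 0 + 290 + 644 + 307 + 910 + 384 = 2535
N̂ = 21536427 / 2535 ≈ 8495.6 → 8496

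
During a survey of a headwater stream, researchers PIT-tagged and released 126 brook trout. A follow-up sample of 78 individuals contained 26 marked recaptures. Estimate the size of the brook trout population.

N = 378

N = (126 × 78) / 26 = 9828 / 26 = 378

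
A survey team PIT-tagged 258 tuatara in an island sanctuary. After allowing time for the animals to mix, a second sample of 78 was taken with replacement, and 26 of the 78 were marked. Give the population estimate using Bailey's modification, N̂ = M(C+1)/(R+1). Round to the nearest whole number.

N ≈ 755

N̂ = 258·(78+1)/(26+1) = 258·79/27 = 20382/27 ≈ 754.9 → 755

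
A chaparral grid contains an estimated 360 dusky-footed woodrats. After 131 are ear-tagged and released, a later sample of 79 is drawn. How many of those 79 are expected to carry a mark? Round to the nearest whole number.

Expected recaptures E[R] = M·C / N.
E[R] = 131 × 79 / 360 = 10349 / 360 ≈ 28.7 → 29

expected recaptures ≈ 29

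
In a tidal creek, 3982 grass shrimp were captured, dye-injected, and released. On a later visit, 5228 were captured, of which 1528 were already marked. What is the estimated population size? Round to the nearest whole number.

N = (3982 × 5228) / 1528 = 20817896 / 1528 ≈ 13624.3 → 13624

N ≈ 13,624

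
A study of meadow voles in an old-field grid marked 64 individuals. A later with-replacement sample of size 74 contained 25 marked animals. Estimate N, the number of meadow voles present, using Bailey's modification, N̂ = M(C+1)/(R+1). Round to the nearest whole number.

N ≈ 185

N̂ = 64·(74+1)/(25+1) = 64·75/26 = 4800/26 ≈ 184.6 → 185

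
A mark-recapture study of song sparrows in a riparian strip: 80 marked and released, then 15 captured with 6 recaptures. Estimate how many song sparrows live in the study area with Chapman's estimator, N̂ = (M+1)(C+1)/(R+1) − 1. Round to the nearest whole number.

N̂ = (80+1)(15+1)/(6+1) − 1 = 81·16/7 − 1
= 1296/7 − 1 ≈ 185.1 − 1 ≈ 184.1 → 184

N ≈ 184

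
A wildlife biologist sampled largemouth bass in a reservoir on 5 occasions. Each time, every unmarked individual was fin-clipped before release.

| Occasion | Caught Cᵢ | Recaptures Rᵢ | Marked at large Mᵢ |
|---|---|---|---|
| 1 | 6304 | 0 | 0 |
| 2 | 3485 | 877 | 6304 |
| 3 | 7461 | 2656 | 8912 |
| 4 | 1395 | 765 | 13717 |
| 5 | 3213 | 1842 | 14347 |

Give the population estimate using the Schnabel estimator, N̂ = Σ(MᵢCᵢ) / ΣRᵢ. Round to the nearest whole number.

N ≈ 25,032

Σ MᵢCᵢ = 0·6304 + 6304·3485 + 8912·7461 + 13717·1395 + 14347·3213 = 0 + 21969440 + 66492432 + 19135215 + 46096911 = 153693998
Σ Rᵢ = 0 + 877 + 2656 + 765 + 1842 = 6140
N̂ = 153693998 / 6140 ≈ 25031.6 → 25032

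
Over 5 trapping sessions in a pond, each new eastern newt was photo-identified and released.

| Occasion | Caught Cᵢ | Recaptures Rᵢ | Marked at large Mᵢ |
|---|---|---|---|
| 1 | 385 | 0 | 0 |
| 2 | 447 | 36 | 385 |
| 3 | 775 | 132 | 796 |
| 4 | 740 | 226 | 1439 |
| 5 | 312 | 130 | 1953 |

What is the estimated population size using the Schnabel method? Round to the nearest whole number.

N ≈ 4701

Σ MᵢCᵢ = 0·385 + 385·447 + 796·775 + 1439·740 + 1953·312 = 0 + 172095 + 616900 + 1064860 + 609336 = 2463191
Σ Rᵢ = 0 + 36 + 132 + 226 + 130 = 524
N̂ = 2463191 / 524 ≈ 4700.7 → 4701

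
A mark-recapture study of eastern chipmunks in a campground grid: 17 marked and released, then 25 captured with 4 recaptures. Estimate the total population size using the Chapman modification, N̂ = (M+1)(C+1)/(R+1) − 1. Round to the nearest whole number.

N̂ = (17+1)(25+1)/(4+1) − 1 = 18·26/5 − 1
= 468/5 − 1 ≈ 93.6 − 1 ≈ 92.6 → 93

N ≈ 93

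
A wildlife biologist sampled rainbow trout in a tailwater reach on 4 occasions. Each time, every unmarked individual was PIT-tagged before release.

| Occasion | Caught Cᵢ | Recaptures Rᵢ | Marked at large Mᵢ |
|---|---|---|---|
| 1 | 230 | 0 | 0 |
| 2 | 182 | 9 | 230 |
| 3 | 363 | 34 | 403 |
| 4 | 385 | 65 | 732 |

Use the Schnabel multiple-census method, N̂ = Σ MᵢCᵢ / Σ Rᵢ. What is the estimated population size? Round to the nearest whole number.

Σ MᵢCᵢ = 0·230 + 230·182 + 403·363 + 732·385 = 0 + 41860 + 146289 + 281820 = 469969
Σ Rᵢ = 0 + 9 + 34 + 65 = 108
N̂ = 469969 / 108 ≈ 4351.6 → 4352

N ≈ 4352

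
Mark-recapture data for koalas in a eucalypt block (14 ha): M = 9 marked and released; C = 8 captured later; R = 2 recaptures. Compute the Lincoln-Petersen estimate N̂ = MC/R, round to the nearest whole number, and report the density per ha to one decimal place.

density ≈ 2.6 koalas per ha

N̂ = 9·8/2 = 72/2 = 36
Density = N̂ / area = 36 / 14 ≈ 2.57 → 2.6 per ha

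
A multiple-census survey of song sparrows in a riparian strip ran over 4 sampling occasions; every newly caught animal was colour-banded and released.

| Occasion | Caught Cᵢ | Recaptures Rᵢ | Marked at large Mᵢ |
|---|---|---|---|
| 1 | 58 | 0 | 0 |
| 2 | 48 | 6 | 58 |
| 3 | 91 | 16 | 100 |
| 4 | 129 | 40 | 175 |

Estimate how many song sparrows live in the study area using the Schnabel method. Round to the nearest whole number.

N ≈ 556

Σ MᵢCᵢ = 0·58 + 58·48 + 100·91 + 175·129 = 0 + 2784 + 9100 + 22575 = 34459
Σ Rᵢ = 0 + 6 + 16 + 40 = 62
N̂ = 34459 / 62 ≈ 555.8 → 556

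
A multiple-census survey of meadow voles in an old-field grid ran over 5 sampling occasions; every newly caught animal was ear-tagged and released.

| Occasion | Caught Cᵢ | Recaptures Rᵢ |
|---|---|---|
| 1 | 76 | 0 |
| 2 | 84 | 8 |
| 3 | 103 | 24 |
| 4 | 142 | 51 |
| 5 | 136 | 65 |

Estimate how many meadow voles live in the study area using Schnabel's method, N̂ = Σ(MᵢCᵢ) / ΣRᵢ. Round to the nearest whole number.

Marked at large before each occasion: Mᵢ = Σⱼ<ᵢ (Cⱼ − Rⱼ) → M1=0, M2=76, M3=152, M4=231, M5=322
Σ MᵢCᵢ = 0·76 + 76·84 + 152·103 + 231·142 + 322·136 = 0 + 6384 + 15656 + 32802 + 43792 = 98634
Σ Rᵢ = 0 + 8 + 24 + 51 + 65 = 148
N̂ = 98634 / 148 ≈ 666.4 → 666

N ≈ 666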